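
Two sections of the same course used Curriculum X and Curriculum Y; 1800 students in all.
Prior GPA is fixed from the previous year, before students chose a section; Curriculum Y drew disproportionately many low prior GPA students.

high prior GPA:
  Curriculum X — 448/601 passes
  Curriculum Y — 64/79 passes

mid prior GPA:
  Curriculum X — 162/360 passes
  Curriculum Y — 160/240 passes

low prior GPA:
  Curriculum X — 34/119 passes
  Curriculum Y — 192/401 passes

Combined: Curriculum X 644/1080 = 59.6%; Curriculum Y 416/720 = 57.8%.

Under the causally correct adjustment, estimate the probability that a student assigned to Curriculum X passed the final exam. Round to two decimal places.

Here prior GPA band is a common cause — it drives both which teaching method a case falls under and the outcome. The crude comparison mixes populations; the stratum-specific rates are the causally relevant ones.
Standardising Curriculum X to the population prior GPA band mix: 0.378·448/601 + 0.333·162/360 + 0.289·34/119 = 0.514.

0.51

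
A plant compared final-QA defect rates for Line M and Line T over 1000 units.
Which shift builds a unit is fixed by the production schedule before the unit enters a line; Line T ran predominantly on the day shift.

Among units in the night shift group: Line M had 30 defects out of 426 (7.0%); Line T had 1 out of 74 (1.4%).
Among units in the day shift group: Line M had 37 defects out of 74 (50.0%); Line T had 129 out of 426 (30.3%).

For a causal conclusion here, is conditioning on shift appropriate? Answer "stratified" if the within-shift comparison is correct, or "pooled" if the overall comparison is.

Since shift is a pre-existing factor (not a product of the line) and it affects the outcome on its own, it is a confounder. The stratified rates, not the pooled rate, identify the causal effect.
Within each level — night shift: 7.0% vs 1.4%; day shift: 50.0% vs 30.3% — Line T is lower every time.

stratified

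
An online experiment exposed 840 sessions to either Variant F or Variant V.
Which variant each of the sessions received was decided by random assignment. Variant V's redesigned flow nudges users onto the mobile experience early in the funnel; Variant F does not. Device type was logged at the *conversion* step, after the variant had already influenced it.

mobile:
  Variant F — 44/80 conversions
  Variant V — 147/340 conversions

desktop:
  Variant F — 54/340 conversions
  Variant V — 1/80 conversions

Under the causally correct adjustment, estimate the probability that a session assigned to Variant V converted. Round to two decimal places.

Because the variant influences device type, device type is a post-treatment mediator, not a confounder. Stratifying on it would bias the estimate; the causal effect is the crude pooled difference.
So P(outcome | do(Variant V)) is just the pooled rate for Variant V: 148/420 = 0.352.

0.35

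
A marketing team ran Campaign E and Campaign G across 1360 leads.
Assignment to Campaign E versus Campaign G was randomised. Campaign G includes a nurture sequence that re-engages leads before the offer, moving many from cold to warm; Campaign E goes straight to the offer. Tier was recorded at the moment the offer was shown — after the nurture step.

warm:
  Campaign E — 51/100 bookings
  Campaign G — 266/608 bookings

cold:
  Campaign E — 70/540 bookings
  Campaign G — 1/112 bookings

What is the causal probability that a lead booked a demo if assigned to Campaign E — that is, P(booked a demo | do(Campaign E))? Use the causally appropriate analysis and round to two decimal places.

0.19

Engagement tier lies on the pathway campaign → engagement tier → outcome, so adjusting for it blocks the indirect effect. For the total causal effect of campaign, use the unadjusted pooled rates.
So P(outcome | do(Campaign E)) is just the pooled rate for Campaign E: 121/640 = 0.189.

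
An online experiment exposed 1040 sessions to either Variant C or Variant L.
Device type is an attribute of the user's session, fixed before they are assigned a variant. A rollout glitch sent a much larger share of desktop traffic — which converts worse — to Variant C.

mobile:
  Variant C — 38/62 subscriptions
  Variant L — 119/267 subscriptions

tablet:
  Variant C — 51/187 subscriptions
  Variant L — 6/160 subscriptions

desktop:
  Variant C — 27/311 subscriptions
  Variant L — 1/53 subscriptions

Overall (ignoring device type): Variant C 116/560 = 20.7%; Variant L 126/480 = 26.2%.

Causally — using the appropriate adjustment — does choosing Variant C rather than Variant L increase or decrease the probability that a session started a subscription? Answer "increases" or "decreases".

increases

The stratified and pooled comparisons disagree (Variant C wins within each device type; Variant L wins overall), so the answer turns on the causal role of device type.
Here device type is a common cause — it drives both which variant a case falls under and the outcome. The crude comparison mixes populations; the stratum-specific rates are the causally relevant ones.
Within each level — mobile: 61.3% vs 44.6%; tablet: 27.3% vs 3.8%; desktop: 8.7% vs 1.9% — Variant C is higher every time.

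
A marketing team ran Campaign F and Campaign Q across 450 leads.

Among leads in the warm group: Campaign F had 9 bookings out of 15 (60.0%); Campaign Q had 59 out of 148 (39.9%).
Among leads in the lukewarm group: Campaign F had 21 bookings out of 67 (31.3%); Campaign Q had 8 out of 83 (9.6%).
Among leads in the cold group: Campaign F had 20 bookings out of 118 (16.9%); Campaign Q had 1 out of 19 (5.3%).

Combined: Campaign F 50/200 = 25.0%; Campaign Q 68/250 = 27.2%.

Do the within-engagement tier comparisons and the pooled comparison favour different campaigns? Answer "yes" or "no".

Within each engagement tier level (warm 60.0% vs 39.9%; lukewarm 31.3% vs 9.6%; cold 16.9% vs 5.3%), Campaign F has the higher rate every time. Pooled: 25.0% vs 27.2% — Campaign Q has the higher rate overall. The two comparisons disagree.

yes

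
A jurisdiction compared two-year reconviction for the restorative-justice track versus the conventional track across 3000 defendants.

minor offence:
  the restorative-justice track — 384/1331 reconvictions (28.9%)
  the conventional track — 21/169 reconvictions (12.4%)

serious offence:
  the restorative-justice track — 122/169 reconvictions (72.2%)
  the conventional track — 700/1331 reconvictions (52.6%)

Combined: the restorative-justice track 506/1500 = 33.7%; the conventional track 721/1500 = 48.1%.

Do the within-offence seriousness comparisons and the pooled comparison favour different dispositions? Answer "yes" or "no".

Within each offence seriousness level (minor offence 28.9% vs 12.4%; serious offence 72.2% vs 52.6%), the conventional track has the lower rate every time. Pooled: 33.7% vs 48.1% — the restorative-justice track has the lower rate overall. The two comparisons disagree.

yes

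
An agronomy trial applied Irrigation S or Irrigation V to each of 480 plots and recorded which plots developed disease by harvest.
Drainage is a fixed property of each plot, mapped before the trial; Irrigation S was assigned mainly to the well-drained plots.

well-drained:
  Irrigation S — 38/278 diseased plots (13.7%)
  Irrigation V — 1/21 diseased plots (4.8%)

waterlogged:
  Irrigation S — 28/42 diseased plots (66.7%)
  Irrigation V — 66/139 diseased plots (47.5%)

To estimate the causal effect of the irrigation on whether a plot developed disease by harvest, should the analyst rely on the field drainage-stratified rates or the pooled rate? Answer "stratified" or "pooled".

stratified

The field drainage-specific comparison favours Irrigation V throughout, but the pooled figures favour Irrigation S. The question is whether to condition on field drainage.
Since field drainage is a pre-existing factor (not a product of the irrigation) and it affects the outcome on its own, it is a confounder. The stratified rates, not the pooled rate, identify the causal effect.
Within each level — well-drained: 13.7% vs 4.8%; waterlogged: 66.7% vs 47.5% — Irrigation V is lower every time.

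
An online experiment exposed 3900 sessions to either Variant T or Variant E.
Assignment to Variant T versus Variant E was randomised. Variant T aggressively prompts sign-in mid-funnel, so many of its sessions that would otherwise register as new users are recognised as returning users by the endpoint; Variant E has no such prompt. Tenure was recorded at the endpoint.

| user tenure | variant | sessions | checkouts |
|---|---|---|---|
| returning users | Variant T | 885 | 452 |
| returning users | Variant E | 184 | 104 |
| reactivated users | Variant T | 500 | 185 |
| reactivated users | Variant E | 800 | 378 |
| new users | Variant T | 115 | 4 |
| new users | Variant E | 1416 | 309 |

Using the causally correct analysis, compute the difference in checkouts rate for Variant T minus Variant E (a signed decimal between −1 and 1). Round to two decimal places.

Within every user tenure level Variant E has the higher rate, yet pooled Variant T does — Simpson's reversal.
Because the variant influences user tenure, user tenure is a post-treatment mediator, not a confounder. Stratifying on it would bias the estimate; the causal effect is the crude pooled difference.
The causal difference is the pooled difference: 0.427 − 0.330 = +0.098.

+0.10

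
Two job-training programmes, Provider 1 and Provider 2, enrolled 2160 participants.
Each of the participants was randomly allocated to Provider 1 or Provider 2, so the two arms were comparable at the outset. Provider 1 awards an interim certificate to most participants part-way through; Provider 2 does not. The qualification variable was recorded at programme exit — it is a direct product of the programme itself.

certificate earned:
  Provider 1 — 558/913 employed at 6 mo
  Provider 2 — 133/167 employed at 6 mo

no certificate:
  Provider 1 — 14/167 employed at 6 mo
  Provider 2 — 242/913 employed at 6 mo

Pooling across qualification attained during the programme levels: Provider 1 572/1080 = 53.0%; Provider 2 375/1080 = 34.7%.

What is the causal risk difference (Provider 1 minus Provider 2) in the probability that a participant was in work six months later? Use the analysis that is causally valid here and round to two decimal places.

The distribution of qualification attained during the programme is itself part of what the programme does — it is an intermediate outcome. Holding it fixed would remove that part of the effect; the total effect is the pooled difference.
The causal difference is the pooled difference: 0.530 − 0.347 = +0.182.

+0.18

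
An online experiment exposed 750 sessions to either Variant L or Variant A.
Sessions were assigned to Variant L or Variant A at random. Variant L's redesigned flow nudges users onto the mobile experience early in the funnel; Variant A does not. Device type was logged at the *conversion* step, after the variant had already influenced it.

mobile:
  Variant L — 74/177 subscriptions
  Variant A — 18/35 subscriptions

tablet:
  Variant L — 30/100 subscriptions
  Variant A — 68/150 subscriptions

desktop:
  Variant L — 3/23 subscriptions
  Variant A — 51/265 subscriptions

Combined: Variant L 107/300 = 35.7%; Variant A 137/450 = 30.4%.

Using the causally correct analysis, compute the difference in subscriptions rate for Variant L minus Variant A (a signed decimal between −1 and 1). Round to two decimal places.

+0.05

Device type lies on the pathway variant → device type → outcome, so adjusting for it blocks the indirect effect. For the total causal effect of variant, use the unadjusted pooled rates.
The causal difference is the pooled difference: 0.357 − 0.304 = +0.052.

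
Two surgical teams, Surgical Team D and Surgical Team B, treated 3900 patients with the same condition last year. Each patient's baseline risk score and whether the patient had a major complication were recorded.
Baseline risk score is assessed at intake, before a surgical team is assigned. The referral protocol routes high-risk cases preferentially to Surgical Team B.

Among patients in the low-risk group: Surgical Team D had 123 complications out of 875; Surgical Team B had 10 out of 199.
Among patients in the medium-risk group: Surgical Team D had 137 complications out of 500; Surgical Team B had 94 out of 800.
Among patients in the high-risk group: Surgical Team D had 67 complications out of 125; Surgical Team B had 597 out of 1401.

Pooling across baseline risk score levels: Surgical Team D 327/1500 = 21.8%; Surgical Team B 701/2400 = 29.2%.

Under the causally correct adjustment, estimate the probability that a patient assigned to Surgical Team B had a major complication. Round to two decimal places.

0.22

The stratified and pooled comparisons disagree (Surgical Team B wins within each baseline risk score; Surgical Team D wins overall), so the answer turns on the causal role of baseline risk score.
Baseline risk score satisfies the back-door criterion: it is not a descendant of the surgical team, and it blocks the spurious path from surgical team to outcome. Adjusting for it (i.e., using the within-baseline risk score rates) gives the causal effect.
Standardising Surgical Team B to the population baseline risk score mix: 0.275·10/199 + 0.333·94/800 + 0.391·597/1401 = 0.220.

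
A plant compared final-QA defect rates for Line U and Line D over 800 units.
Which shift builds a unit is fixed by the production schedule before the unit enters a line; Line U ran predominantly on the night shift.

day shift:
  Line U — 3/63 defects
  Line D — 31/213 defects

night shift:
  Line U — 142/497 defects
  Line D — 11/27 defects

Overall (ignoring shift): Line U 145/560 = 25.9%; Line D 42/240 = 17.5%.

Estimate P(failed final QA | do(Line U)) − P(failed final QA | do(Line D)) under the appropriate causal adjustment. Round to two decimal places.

-0.11

Within every shift level Line U has the lower rate, yet pooled Line D does — Simpson's reversal.
Shift satisfies the back-door criterion: it is not a descendant of the line, and it blocks the spurious path from line to outcome. Adjusting for it (i.e., using the within-shift rates) gives the causal effect.
Adjusting over the population distribution of shift: 0.345·(0.048−0.146) + 0.655·(0.286−0.407) = -0.113.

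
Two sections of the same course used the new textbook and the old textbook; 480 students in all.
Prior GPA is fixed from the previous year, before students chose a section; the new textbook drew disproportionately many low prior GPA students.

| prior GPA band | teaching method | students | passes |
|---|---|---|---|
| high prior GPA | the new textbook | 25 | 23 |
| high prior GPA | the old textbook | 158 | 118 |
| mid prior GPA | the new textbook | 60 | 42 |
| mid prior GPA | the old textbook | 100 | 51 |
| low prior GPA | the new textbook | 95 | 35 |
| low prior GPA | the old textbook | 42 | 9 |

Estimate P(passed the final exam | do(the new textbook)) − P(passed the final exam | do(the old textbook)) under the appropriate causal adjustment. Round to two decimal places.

+0.17

Prior GPA band differs across teaching methods for reasons unrelated to any effect of the teaching method itself, and it separately predicts the outcome — a classic confounder. We must compare within prior GPA band levels.
Adjusting over the population distribution of prior GPA band: 0.381·(0.920−0.747) + 0.333·(0.700−0.510) + 0.285·(0.368−0.214) = +0.173.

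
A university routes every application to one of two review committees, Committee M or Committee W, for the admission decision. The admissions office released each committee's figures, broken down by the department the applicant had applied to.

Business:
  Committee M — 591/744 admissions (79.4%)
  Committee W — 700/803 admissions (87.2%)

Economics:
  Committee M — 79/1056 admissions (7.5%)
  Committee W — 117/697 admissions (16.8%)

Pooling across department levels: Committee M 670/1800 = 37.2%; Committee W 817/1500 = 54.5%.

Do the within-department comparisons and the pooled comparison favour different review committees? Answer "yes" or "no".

no

Within each department level (Business 79.4% vs 87.2%; Economics 7.5% vs 16.8%), Committee W has the higher rate every time. Pooled: 37.2% vs 54.5% — Committee W has the higher rate overall. They agree.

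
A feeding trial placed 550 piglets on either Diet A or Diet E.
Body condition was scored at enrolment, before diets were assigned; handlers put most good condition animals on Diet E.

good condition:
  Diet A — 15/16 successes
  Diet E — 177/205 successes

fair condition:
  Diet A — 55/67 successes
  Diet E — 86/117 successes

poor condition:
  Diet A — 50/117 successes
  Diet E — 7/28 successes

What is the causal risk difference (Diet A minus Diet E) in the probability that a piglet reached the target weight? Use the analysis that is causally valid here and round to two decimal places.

+0.11

Within every starting body condition level Diet A has the higher rate, yet pooled Diet E does — Simpson's reversal.
Starting body condition satisfies the back-door criterion: it is not a descendant of the diet, and it blocks the spurious path from diet to outcome. Adjusting for it (i.e., using the within-starting body condition rates) gives the causal effect.
Adjusting over the population distribution of starting body condition: 0.402·(0.938−0.863) + 0.335·(0.821−0.735) + 0.264·(0.427−0.250) = +0.105.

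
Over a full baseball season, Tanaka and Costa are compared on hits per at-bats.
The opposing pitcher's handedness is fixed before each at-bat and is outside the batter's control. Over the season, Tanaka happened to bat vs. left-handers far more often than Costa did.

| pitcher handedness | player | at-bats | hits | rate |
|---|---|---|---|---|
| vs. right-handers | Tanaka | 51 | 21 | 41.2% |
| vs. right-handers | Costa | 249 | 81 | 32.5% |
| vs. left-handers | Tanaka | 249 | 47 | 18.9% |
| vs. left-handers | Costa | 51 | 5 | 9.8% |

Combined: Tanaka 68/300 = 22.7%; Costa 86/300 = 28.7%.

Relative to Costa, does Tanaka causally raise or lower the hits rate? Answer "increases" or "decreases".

increases

Pitcher handedness differs across players for reasons unrelated to any effect of the player itself, and it separately predicts the outcome — a classic confounder. We must compare within pitcher handedness levels.
Within each level — vs. right-handers: 41.2% vs 32.5%; vs. left-handers: 18.9% vs 9.8% — Tanaka is higher every time.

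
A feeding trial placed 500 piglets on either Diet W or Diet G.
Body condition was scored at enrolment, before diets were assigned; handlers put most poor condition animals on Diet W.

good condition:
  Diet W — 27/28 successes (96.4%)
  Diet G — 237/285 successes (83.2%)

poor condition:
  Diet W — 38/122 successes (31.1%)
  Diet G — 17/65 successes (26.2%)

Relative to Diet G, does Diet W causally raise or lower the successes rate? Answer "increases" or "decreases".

Diet W is higher inside every starting body condition stratum but Diet G is higher in aggregate. Whether to stratify depends on how starting body condition relates to the diet.
Here starting body condition is a common cause — it drives both which diet a case falls under and the outcome. The crude comparison mixes populations; the stratum-specific rates are the causally relevant ones.
Within each level — good condition: 96.4% vs 83.2%; poor condition: 31.1% vs 26.2% — Diet W is higher every time.

increases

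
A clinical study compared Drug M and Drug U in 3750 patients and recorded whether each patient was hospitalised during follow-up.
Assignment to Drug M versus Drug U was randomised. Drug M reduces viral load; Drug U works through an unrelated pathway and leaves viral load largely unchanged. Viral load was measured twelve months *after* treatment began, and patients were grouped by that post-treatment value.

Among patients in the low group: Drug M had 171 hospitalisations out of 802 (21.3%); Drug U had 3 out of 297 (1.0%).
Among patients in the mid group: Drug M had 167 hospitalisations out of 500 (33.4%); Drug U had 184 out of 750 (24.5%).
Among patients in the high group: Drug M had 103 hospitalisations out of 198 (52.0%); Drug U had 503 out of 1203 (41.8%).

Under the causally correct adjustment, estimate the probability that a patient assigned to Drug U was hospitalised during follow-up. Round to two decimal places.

Within every viral load level Drug U has the lower rate, yet pooled Drug M does — Simpson's reversal.
Viral load is downstream of the drug. One should not condition on a consequence of treatment, so the overall rates are the right comparison.
So P(outcome | do(Drug U)) is just the pooled rate for Drug U: 690/2250 = 0.307.

0.31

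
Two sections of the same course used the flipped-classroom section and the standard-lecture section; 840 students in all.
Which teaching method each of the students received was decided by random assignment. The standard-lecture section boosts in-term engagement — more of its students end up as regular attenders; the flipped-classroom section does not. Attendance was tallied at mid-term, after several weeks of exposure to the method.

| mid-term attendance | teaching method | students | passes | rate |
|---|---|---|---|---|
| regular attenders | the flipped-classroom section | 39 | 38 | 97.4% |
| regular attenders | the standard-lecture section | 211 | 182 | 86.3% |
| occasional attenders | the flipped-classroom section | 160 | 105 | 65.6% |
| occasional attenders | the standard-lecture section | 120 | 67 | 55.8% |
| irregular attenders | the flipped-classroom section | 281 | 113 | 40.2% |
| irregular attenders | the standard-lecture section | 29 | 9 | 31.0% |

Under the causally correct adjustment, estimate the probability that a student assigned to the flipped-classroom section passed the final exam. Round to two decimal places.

The distribution of mid-term attendance is itself part of what the teaching method does — it is an intermediate outcome. Holding it fixed would remove that part of the effect; the total effect is the pooled difference.
So P(outcome | do(the flipped-classroom section)) is just the pooled rate for the flipped-classroom section: 256/480 = 0.533.

0.53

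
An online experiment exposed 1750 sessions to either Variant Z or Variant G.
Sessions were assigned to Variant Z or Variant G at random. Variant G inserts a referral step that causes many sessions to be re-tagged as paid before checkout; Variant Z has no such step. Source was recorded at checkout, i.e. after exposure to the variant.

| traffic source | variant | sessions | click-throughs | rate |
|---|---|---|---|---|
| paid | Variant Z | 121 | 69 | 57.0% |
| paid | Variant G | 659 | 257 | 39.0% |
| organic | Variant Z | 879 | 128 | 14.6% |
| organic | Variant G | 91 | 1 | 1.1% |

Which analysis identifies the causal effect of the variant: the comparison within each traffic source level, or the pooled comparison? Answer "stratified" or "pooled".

The traffic source-specific comparison favours Variant Z throughout, but the pooled figures favour Variant G. The question is whether to condition on traffic source.
Because the variant influences traffic source, traffic source is a post-treatment mediator, not a confounder. Stratifying on it would bias the estimate; the causal effect is the crude pooled difference.
Pooled: Variant Z 19.7% vs Variant G 34.4%; Variant G is higher overall.

pooled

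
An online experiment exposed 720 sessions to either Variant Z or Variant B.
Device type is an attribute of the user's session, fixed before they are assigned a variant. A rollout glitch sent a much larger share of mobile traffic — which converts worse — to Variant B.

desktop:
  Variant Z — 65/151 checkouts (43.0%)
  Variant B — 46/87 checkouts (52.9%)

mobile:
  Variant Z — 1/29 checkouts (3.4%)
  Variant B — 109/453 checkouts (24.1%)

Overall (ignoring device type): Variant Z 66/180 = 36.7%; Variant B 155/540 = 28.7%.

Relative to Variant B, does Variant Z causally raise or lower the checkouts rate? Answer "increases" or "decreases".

decreases

Since device type is a pre-existing factor (not a product of the variant) and it affects the outcome on its own, it is a confounder. The stratified rates, not the pooled rate, identify the causal effect.
Within each level — desktop: 43.0% vs 52.9%; mobile: 3.4% vs 24.1% — Variant B is higher every time.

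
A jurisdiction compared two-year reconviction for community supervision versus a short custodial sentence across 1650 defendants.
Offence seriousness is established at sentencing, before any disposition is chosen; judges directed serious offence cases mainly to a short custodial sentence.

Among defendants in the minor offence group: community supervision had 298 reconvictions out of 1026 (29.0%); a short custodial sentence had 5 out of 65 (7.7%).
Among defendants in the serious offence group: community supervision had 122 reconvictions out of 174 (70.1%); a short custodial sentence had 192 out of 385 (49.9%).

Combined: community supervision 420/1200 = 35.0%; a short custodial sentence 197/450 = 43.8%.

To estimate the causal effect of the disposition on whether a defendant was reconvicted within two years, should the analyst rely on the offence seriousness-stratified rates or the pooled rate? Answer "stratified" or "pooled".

stratified

a short custodial sentence is lower inside every offence seriousness stratum but community supervision is lower in aggregate. Whether to stratify depends on how offence seriousness relates to the disposition.
The imbalance in offence seriousness arose from how defendants were allocated, not from anything the disposition did; and offence seriousness independently affects the outcome. The pooled gap is confounded — condition on offence seriousness.
Within each level — minor offence: 29.0% vs 7.7%; serious offence: 70.1% vs 49.9% — a short custodial sentence is lower every time.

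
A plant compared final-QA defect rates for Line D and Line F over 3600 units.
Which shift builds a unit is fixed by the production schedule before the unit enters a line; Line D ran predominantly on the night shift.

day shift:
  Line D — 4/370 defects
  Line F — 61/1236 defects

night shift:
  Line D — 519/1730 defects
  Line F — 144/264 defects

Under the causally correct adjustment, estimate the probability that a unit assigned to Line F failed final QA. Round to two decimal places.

0.32

Line D is lower inside every shift stratum but Line F is lower in aggregate. Whether to stratify depends on how shift relates to the line.
Nothing the line does changes shift; the imbalance is an allocation artefact. With shift also predicting the outcome, the pooled figure is confounded, and the within-stratum comparison is the causal one.
Standardising Line F to the population shift mix: 0.446·61/1236 + 0.554·144/264 = 0.324.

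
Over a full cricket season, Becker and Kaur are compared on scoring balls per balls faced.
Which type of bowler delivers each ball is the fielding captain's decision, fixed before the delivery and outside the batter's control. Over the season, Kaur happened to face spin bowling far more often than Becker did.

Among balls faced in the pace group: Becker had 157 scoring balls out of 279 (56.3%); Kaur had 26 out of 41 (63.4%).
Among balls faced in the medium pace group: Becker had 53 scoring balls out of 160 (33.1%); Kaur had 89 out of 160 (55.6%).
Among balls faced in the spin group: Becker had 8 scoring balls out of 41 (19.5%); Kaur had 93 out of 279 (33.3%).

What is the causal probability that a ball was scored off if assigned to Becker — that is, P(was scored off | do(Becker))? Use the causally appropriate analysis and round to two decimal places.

0.36

Bowling type is set before the player has any effect — it is not caused by the player — and it independently drives the outcome. That makes it a confounder, so the causal comparison is within bowling type levels.
Standardising Becker to the population bowling type mix: 0.333·157/279 + 0.333·53/160 + 0.333·8/41 = 0.363.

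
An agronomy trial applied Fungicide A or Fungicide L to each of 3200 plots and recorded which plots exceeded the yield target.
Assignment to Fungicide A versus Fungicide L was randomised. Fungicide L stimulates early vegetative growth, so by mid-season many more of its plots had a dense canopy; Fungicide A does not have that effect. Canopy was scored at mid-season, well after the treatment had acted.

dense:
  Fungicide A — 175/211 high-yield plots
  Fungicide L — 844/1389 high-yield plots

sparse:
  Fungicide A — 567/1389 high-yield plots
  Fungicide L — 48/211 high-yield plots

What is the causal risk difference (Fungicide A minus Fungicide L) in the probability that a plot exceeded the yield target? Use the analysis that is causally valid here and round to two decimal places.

-0.09

Mid-season canopy here is a post-treatment variable shaped by the fungicide; conditioning on it would introduce bias rather than remove it. The overall comparison is the causal one.
The causal difference is the pooled difference: 0.464 − 0.557 = -0.094.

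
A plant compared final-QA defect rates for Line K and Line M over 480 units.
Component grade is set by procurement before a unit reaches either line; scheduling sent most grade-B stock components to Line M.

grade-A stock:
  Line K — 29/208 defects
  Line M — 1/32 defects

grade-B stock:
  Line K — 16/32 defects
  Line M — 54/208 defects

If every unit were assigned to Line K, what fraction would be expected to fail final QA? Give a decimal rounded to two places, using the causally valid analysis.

Since component grade is a pre-existing factor (not a product of the line) and it affects the outcome on its own, it is a confounder. The stratified rates, not the pooled rate, identify the causal effect.
Standardising Line K to the population component grade mix: 0.500·29/208 + 0.500·16/32 = 0.320.

0.32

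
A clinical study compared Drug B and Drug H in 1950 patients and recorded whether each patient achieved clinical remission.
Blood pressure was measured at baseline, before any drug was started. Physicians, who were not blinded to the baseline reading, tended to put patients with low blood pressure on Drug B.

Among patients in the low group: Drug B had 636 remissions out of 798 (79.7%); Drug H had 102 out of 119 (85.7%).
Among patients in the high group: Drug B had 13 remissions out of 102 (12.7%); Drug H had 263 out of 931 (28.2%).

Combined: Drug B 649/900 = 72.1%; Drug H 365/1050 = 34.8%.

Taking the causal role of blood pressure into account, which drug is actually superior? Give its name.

Drug H

Here blood pressure is a common cause — it drives both which drug a case falls under and the outcome. The crude comparison mixes populations; the stratum-specific rates are the causally relevant ones.
Within each level — low: 79.7% vs 85.7%; high: 12.7% vs 28.2% — Drug H is higher every time.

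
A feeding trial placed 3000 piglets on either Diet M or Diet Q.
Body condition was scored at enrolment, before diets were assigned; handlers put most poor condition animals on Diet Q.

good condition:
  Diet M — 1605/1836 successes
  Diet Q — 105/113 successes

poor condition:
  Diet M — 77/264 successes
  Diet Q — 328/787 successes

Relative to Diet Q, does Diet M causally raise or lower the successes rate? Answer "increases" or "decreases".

Starting body condition differs across diets for reasons unrelated to any effect of the diet itself, and it separately predicts the outcome — a classic confounder. We must compare within starting body condition levels.
Within each level — good condition: 87.4% vs 92.9%; poor condition: 29.2% vs 41.7% — Diet Q is higher every time.

decreases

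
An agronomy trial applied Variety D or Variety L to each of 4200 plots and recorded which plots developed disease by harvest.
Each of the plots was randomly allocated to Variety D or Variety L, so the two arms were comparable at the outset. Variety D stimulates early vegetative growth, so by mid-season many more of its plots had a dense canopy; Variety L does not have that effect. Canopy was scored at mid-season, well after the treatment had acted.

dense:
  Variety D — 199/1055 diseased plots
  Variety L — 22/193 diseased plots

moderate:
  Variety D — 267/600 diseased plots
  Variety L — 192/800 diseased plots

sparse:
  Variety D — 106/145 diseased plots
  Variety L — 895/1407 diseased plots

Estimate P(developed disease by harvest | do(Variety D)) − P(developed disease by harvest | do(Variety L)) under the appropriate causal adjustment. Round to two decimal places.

-0.14

Because the variety influences mid-season canopy, mid-season canopy is a post-treatment mediator, not a confounder. Stratifying on it would bias the estimate; the causal effect is the crude pooled difference.
The causal difference is the pooled difference: 0.318 − 0.462 = -0.144.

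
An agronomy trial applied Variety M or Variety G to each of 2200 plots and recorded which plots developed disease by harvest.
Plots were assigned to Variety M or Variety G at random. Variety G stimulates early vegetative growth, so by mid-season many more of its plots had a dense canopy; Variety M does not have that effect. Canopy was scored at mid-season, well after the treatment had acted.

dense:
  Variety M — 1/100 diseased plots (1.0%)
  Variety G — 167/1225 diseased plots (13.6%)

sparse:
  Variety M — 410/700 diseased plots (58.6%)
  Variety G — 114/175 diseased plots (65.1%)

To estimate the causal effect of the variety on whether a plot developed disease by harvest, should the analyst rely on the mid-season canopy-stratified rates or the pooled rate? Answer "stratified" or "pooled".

The distribution of mid-season canopy is itself part of what the variety does — it is an intermediate outcome. Holding it fixed would remove that part of the effect; the total effect is the pooled difference.
Pooled: Variety M 51.4% vs Variety G 20.1%; Variety G is lower overall.

pooled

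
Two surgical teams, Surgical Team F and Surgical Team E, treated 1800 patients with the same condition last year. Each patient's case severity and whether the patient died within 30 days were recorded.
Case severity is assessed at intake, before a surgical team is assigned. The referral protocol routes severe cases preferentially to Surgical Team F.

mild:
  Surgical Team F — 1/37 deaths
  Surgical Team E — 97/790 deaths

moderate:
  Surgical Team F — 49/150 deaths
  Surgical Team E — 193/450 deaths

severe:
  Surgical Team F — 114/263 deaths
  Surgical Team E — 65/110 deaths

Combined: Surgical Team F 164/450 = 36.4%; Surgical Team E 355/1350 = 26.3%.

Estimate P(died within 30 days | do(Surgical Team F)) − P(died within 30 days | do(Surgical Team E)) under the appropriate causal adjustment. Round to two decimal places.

-0.11

Since case severity is a pre-existing factor (not a product of the surgical team) and it affects the outcome on its own, it is a confounder. The stratified rates, not the pooled rate, identify the causal effect.
Adjusting over the population distribution of case severity: 0.459·(0.027−0.123) + 0.333·(0.327−0.429) + 0.207·(0.433−0.591) = -0.111.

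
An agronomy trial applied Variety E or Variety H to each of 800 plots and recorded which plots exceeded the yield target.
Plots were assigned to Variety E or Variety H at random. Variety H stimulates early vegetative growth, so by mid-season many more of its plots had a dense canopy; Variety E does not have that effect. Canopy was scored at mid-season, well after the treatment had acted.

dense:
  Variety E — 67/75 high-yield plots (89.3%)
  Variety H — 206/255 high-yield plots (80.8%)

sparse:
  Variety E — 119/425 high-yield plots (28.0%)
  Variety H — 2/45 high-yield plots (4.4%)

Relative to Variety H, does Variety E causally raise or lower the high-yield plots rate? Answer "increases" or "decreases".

Within every mid-season canopy level Variety E has the higher rate, yet pooled Variety H does — Simpson's reversal.
Stratifying would compare varietys among plots the varietys themselves sorted into mid-season canopy groups — a form of selection on an intermediate. The unconditioned pooled rates give the total causal effect.
Pooled: Variety E 37.2% vs Variety H 69.3%; Variety H is higher overall.

decreases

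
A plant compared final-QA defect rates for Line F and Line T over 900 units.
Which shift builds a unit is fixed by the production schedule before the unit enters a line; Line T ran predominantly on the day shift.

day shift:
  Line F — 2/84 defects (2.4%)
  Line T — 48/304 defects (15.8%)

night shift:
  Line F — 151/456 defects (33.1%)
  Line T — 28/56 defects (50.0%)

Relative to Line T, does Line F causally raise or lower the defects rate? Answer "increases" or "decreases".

decreases

Here shift is a common cause — it drives both which line a case falls under and the outcome. The crude comparison mixes populations; the stratum-specific rates are the causally relevant ones.
Within each level — day shift: 2.4% vs 15.8%; night shift: 33.1% vs 50.0% — Line F is lower every time.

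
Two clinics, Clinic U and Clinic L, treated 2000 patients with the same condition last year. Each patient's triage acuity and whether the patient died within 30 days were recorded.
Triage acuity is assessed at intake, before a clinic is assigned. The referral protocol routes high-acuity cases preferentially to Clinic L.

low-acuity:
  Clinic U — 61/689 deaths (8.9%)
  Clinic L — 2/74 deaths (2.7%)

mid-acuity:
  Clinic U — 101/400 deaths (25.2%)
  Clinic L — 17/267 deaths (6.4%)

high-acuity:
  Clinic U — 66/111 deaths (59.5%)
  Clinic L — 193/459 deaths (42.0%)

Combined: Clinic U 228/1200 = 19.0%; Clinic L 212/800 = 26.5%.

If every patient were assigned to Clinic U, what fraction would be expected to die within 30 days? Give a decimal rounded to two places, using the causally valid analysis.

0.29

Within every triage acuity level Clinic L has the lower rate, yet pooled Clinic U does — Simpson's reversal.
Triage acuity differs across clinics for reasons unrelated to any effect of the clinic itself, and it separately predicts the outcome — a classic confounder. We must compare within triage acuity levels.
Standardising Clinic U to the population triage acuity mix: 0.382·61/689 + 0.334·101/400 + 0.285·66/111 = 0.287.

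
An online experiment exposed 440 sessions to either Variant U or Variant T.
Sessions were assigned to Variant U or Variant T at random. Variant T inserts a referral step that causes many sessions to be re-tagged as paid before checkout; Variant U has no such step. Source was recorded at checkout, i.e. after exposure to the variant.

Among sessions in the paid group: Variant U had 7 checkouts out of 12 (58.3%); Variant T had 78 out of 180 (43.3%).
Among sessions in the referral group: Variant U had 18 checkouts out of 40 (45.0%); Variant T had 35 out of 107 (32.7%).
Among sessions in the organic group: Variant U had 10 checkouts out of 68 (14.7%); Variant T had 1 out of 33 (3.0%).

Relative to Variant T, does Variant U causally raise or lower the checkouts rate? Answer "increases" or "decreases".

Traffic source is downstream of the variant. One should not condition on a consequence of treatment, so the overall rates are the right comparison.
Pooled: Variant U 29.2% vs Variant T 35.6%; Variant T is higher overall.

decreases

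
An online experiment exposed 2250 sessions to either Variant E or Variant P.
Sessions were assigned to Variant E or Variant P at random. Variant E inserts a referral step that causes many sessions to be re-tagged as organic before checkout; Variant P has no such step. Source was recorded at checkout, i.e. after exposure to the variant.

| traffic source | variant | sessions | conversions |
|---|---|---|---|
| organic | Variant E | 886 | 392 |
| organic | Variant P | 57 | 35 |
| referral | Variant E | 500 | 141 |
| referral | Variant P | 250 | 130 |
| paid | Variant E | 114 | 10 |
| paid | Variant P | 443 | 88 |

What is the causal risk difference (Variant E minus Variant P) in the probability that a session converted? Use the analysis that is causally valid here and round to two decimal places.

+0.02

The stratified and pooled comparisons disagree (Variant P wins within each traffic source; Variant E wins overall), so the answer turns on the causal role of traffic source.
Because the variant influences traffic source, traffic source is a post-treatment mediator, not a confounder. Stratifying on it would bias the estimate; the causal effect is the crude pooled difference.
The causal difference is the pooled difference: 0.362 − 0.337 = +0.025.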